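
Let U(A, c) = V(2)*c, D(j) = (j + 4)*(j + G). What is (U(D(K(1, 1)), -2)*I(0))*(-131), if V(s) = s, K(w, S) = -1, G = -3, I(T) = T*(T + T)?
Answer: 0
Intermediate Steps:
I(T) = 2*T² (I(T) = T*(2*T) = 2*T²)
D(j) = (-3 + j)*(4 + j) (D(j) = (j + 4)*(j - 3) = (4 + j)*(-3 + j) = (-3 + j)*(4 + j))
U(A, c) = 2*c
(U(D(K(1, 1)), -2)*I(0))*(-131) = ((2*(-2))*(2*0²))*(-131) = -8*0*(-131) = -4*0*(-131) = 0*(-131) = 0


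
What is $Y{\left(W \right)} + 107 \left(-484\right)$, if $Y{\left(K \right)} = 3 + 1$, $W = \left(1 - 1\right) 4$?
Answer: $-51784$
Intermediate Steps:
$W = 0$ ($W = 0 \cdot 4 = 0$)
$Y{\left(K \right)} = 4$
$Y{\left(W \right)} + 107 \left(-484\right) = 4 + 107 \left(-484\right) = 4 - 51788 = -51784$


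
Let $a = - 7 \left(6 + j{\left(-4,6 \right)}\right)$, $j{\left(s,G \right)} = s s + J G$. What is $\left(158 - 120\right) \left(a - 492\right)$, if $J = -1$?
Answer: $-22952$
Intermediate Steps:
$j{\left(s,G \right)} = s^{2} - G$ ($j{\left(s,G \right)} = s s - G = s^{2} - G$)
$a = -112$ ($a = - 7 \left(6 + \left(\left(-4\right)^{2} - 6\right)\right) = - 7 \left(6 + \left(16 - 6\right)\right) = - 7 \left(6 + 10\right) = \left(-7\right) 16 = -112$)
$\left(158 - 120\right) \left(a - 492\right) = \left(158 - 120\right) \left(-112 - 492\right) = 38 \left(-604\right) = -22952$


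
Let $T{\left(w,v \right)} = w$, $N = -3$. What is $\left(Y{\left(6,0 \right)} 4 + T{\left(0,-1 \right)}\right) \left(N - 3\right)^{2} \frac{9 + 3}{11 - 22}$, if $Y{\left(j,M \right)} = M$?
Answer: $0$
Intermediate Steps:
$\left(Y{\left(6,0 \right)} 4 + T{\left(0,-1 \right)}\right) \left(N - 3\right)^{2} \frac{9 + 3}{11 - 22} = \left(0 \cdot 4 + 0\right) \left(-3 - 3\right)^{2} \frac{9 + 3}{11 - 22} = \left(0 + 0\right) \left(-6\right)^{2} \frac{12}{-11} = 0 \cdot 36 \cdot 12 \left(- \frac{1}{11}\right) = 0 \left(- \frac{12}{11}\right) = 0$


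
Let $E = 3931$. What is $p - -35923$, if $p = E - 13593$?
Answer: $26261$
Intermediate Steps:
$p = -9662$ ($p = 3931 - 13593 = -9662$)
$p - -35923 = -9662 - -35923 = -9662 + 35923 = 26261$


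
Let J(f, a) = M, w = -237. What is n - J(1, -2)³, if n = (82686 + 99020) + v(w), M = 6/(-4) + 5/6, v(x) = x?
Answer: 4899671/27 ≈ 1.8147e+5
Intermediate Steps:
M = -⅔ (M = 6*(-¼) + 5*(⅙) = -3/2 + ⅚ = -⅔ ≈ -0.66667)
J(f, a) = -⅔
n = 181469 (n = (82686 + 99020) - 237 = 181706 - 237 = 181469)
n - J(1, -2)³ = 181469 - (-⅔)³ = 181469 - 1*(-8/27) = 181469 + 8/27 = 4899671/27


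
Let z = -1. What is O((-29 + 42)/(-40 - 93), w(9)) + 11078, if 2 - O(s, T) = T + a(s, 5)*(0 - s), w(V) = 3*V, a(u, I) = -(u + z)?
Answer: 195514619/17689 ≈ 11053.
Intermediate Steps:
a(u, I) = 1 - u (a(u, I) = -(u - 1) = -(-1 + u) = 1 - u)
O(s, T) = 2 - T + s*(1 - s) (O(s, T) = 2 - (T + (1 - s)*(0 - s)) = 2 - (T + (1 - s)*(-s)) = 2 - (T - s*(1 - s)) = 2 + (-T + s*(1 - s)) = 2 - T + s*(1 - s))
O((-29 + 42)/(-40 - 93), w(9)) + 11078 = (2 - 3*9 - (-29 + 42)/(-40 - 93)*(-1 + (-29 + 42)/(-40 - 93))) + 11078 = (2 - 1*27 - 13/(-133)*(-1 + 13/(-133))) + 11078 = (2 - 27 - 13*(-1/133)*(-1 + 13*(-1/133))) + 11078 = (2 - 27 - 1*(-13/133)*(-1 - 13/133)) + 11078 = (2 - 27 - 1*(-13/133)*(-146/133)) + 11078 = (2 - 27 - 1898/17689) + 11078 = -444123/17689 + 11078 = 195514619/17689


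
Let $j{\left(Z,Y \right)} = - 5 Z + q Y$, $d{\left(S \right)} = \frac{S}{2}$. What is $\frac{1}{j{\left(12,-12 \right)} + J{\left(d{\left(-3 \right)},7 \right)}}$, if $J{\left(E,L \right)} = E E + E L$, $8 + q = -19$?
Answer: $\frac{4}{1023} \approx 0.0039101$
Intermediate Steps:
$d{\left(S \right)} = \frac{S}{2}$ ($d{\left(S \right)} = S \frac{1}{2} = \frac{S}{2}$)
$q = -27$ ($q = -8 - 19 = -27$)
$J{\left(E,L \right)} = E^{2} + E L$
$j{\left(Z,Y \right)} = - 27 Y - 5 Z$ ($j{\left(Z,Y \right)} = - 5 Z - 27 Y = - 27 Y - 5 Z$)
$\frac{1}{j{\left(12,-12 \right)} + J{\left(d{\left(-3 \right)},7 \right)}} = \frac{1}{\left(\left(-27\right) \left(-12\right) - 60\right) + \frac{1}{2} \left(-3\right) \left(\frac{1}{2} \left(-3\right) + 7\right)} = \frac{1}{\left(324 - 60\right) - \frac{3 \left(- \frac{3}{2} + 7\right)}{2}} = \frac{1}{264 - \frac{33}{4}} = \frac{1}{\frac{1023}{4}} = \frac{4}{1023}$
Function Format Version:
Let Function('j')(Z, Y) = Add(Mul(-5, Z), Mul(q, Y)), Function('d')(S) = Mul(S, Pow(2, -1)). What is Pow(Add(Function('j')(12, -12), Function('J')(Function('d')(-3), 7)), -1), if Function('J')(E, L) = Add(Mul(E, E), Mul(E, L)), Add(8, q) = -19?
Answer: Rational(4, 1023) ≈ 0.0039101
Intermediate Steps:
Function('d')(S) = Mul(Rational(1, 2), S) (Function('d')(S) = Mul(S, Rational(1, 2)) = Mul(Rational(1, 2), S))
q = -27 (q = Add(-8, -19) = -27)
Function('J')(E, L) = Add(Pow(E, 2), Mul(E, L))
Function('j')(Z, Y) = Add(Mul(-27, Y), Mul(-5, Z)) (Function('j')(Z, Y) = Add(Mul(-5, Z), Mul(-27, Y)) = Add(Mul(-27, Y), Mul(-5, Z)))
Pow(Add(Function('j')(12, -12), Function('J')(Function('d')(-3), 7)), -1) = Pow(Add(Add(Mul(-27, -12), Mul(-5, 12)), Mul(Mul(Rational(1, 2), -3), Add(Mul(Rational(1, 2), -3), 7))), -1) = Pow(Add(Add(324, -60), Mul(Rational(-3, 2), Add(Rational(-3, 2), 7))), -1) = Pow(Add(264, Mul(Rational(-3, 2), Rational(11, 2))), -1) = Pow(Add(264, Rational(-33, 4)), -1) = Pow(Rational(1023, 4), -1) = Rational(4, 1023)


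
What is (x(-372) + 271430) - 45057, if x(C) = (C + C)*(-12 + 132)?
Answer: 137093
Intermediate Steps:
x(C) = 240*C (x(C) = (2*C)*120 = 240*C)
(x(-372) + 271430) - 45057 = (240*(-372) + 271430) - 45057 = (-89280 + 271430) - 45057 = 182150 - 45057 = 137093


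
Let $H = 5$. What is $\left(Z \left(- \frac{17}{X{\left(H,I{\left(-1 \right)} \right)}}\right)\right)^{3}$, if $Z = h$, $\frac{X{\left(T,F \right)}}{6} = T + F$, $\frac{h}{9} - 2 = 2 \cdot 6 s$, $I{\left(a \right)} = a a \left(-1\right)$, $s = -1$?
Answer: $\frac{16581375}{64} \approx 2.5908 \cdot 10^{5}$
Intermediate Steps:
$I{\left(a \right)} = - a^{2}$ ($I{\left(a \right)} = a^{2} \left(-1\right) = - a^{2}$)
$h = -90$ ($h = 18 + 9 \cdot 2 \cdot 6 \left(-1\right) = 18 + 9 \cdot 12 \left(-1\right) = 18 + 9 \left(-12\right) = 18 - 108 = -90$)
$X{\left(T,F \right)} = 6 F + 6 T$ ($X{\left(T,F \right)} = 6 \left(T + F\right) = 6 \left(F + T\right) = 6 F + 6 T$)
$Z = -90$
$\left(Z \left(- \frac{17}{X{\left(H,I{\left(-1 \right)} \right)}}\right)\right)^{3} = \left(- 90 \left(- \frac{17}{6 \left(- \left(-1\right)^{2}\right) + 6 \cdot 5}\right)\right)^{3} = \left(- 90 \left(- \frac{17}{6 \left(\left(-1\right) 1\right) + 30}\right)\right)^{3} = \left(- 90 \left(- \frac{17}{6 \left(-1\right) + 30}\right)\right)^{3} = \left(- 90 \left(- \frac{17}{-6 + 30}\right)\right)^{3} = \left(- 90 \left(- \frac{17}{24}\right)\right)^{3} = \left(- 90 \left(\left(-17\right) \frac{1}{24}\right)\right)^{3} = \left(\left(-90\right) \left(- \frac{17}{24}\right)\right)^{3} = \left(\frac{255}{4}\right)^{3} = \frac{16581375}{64}$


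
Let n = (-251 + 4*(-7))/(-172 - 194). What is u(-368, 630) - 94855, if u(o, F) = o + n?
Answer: -11617113/122 ≈ -95222.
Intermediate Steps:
n = 93/122 (n = (-251 - 28)/(-366) = -279*(-1/366) = 93/122 ≈ 0.76229)
u(o, F) = 93/122 + o (u(o, F) = o + 93/122 = 93/122 + o)
u(-368, 630) - 94855 = (93/122 - 368) - 94855 = -44803/122 - 94855 = -11617113/122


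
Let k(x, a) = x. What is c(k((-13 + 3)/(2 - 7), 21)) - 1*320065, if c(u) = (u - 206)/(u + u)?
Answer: -320116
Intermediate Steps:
c(u) = (-206 + u)/(2*u) (c(u) = (-206 + u)/((2*u)) = (-206 + u)*(1/(2*u)) = (-206 + u)/(2*u))
c(k((-13 + 3)/(2 - 7), 21)) - 1*320065 = (-206 + (-13 + 3)/(2 - 7))/(2*(((-13 + 3)/(2 - 7)))) - 1*320065 = (-206 - 10/(-5))/(2*((-10/(-5)))) - 320065 = (-206 - 10*(-1/5))/(2*((-10*(-1/5)))) - 320065 = (1/2)*(-206 + 2)/2 - 320065 = (1/2)*(1/2)*(-204) - 320065 = -51 - 320065 = -320116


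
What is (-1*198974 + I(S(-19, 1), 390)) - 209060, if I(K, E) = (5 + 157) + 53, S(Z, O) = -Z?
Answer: -407819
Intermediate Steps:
I(K, E) = 215 (I(K, E) = 162 + 53 = 215)
(-1*198974 + I(S(-19, 1), 390)) - 209060 = (-1*198974 + 215) - 209060 = (-198974 + 215) - 209060 = -198759 - 209060 = -407819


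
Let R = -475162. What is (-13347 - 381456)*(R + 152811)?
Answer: 127265141853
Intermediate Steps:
(-13347 - 381456)*(R + 152811) = (-13347 - 381456)*(-475162 + 152811) = -394803*(-322351) = 127265141853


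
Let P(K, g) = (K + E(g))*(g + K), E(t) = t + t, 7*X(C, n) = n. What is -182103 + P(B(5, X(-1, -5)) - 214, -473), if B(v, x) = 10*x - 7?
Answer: 31415805/49 ≈ 6.4114e+5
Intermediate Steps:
X(C, n) = n/7
E(t) = 2*t
B(v, x) = -7 + 10*x
P(K, g) = (K + g)*(K + 2*g) (P(K, g) = (K + 2*g)*(g + K) = (K + 2*g)*(K + g) = (K + g)*(K + 2*g))
-182103 + P(B(5, X(-1, -5)) - 214, -473) = -182103 + (((-7 + 10*((⅐)*(-5))) - 214)² + 2*(-473)² + 3*((-7 + 10*((⅐)*(-5))) - 214)*(-473)) = -182103 + (((-7 + 10*(-5/7)) - 214)² + 2*223729 + 3*((-7 + 10*(-5/7)) - 214)*(-473)) = -182103 + (((-7 - 50/7) - 214)² + 447458 + 3*((-7 - 50/7) - 214)*(-473)) = -182103 + ((-99/7 - 214)² + 447458 + 3*(-99/7 - 214)*(-473)) = -182103 + ((-1597/7)² + 447458 + 3*(-1597/7)*(-473)) = -182103 + (2550409/49 + 447458 + 2266143/7) = -182103 + 40338852/49 = 31415805/49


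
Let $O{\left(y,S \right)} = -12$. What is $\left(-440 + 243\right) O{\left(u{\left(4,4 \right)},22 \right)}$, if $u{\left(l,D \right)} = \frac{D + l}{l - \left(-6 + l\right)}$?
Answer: $2364$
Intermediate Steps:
$u{\left(l,D \right)} = \frac{D}{6} + \frac{l}{6}$ ($u{\left(l,D \right)} = \frac{D + l}{6} = \left(D + l\right) \frac{1}{6} = \frac{D}{6} + \frac{l}{6}$)
$\left(-440 + 243\right) O{\left(u{\left(4,4 \right)},22 \right)} = \left(-440 + 243\right) \left(-12\right) = \left(-197\right) \left(-12\right) = 2364$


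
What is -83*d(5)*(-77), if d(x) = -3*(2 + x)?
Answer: -134211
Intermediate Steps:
d(x) = -6 - 3*x
-83*d(5)*(-77) = -83*(-6 - 3*5)*(-77) = -83*(-6 - 15)*(-77) = -83*(-21)*(-77) = 1743*(-77) = -134211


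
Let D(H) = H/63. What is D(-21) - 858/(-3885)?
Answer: -437/3885 ≈ -0.11248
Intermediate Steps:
D(H) = H/63 (D(H) = H*(1/63) = H/63)
D(-21) - 858/(-3885) = (1/63)*(-21) - 858/(-3885) = -1/3 - 858*(-1)/3885 = -1/3 - 1*(-286/1295) = -1/3 + 286/1295 = -437/3885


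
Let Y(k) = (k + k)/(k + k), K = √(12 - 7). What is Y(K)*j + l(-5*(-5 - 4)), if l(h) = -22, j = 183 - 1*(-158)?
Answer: 319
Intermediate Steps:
j = 341 (j = 183 + 158 = 341)
K = √5 ≈ 2.2361
Y(k) = 1 (Y(k) = (2*k)/((2*k)) = (2*k)*(1/(2*k)) = 1)
Y(K)*j + l(-5*(-5 - 4)) = 1*341 - 22 = 341 - 22 = 319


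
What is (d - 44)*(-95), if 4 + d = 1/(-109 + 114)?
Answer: 4541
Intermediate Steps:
d = -19/5 (d = -4 + 1/(-109 + 114) = -4 + 1/5 = -4 + ⅕ = -19/5 ≈ -3.8000)
(d - 44)*(-95) = (-19/5 - 44)*(-95) = -239/5*(-95) = 4541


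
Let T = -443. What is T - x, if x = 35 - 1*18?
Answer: -460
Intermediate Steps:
x = 17 (x = 35 - 18 = 17)
T - x = -443 - 1*17 = -443 - 17 = -460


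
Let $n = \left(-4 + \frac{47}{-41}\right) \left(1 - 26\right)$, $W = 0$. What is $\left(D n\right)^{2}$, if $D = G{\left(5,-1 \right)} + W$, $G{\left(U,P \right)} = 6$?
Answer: $\frac{1001722500}{1681} \approx 5.9591 \cdot 10^{5}$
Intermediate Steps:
$D = 6$ ($D = 6 + 0 = 6$)
$n = \frac{5275}{41}$ ($n = \left(-4 + 47 \left(- \frac{1}{41}\right)\right) \left(-25\right) = \left(-4 - \frac{47}{41}\right) \left(-25\right) = \left(- \frac{211}{41}\right) \left(-25\right) = \frac{5275}{41} \approx 128.66$)
$\left(D n\right)^{2} = \left(6 \cdot \frac{5275}{41}\right)^{2} = \left(\frac{31650}{41}\right)^{2} = \frac{1001722500}{1681}$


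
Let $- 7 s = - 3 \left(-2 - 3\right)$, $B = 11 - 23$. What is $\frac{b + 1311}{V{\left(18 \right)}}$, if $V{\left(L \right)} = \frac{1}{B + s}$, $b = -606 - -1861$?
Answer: $- \frac{254034}{7} \approx -36291.0$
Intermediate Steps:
$b = 1255$ ($b = -606 + 1861 = 1255$)
$B = -12$
$s = - \frac{15}{7}$ ($s = - \frac{\left(-3\right) \left(-2 - 3\right)}{7} = - \frac{\left(-3\right) \left(-5\right)}{7} = \left(- \frac{1}{7}\right) 15 = - \frac{15}{7} \approx -2.1429$)
$V{\left(L \right)} = - \frac{7}{99}$ ($V{\left(L \right)} = \frac{1}{-12 - \frac{15}{7}} = \frac{1}{- \frac{99}{7}} = - \frac{7}{99}$)
$\frac{b + 1311}{V{\left(18 \right)}} = \frac{1255 + 1311}{- \frac{7}{99}} = 2566 \left(- \frac{99}{7}\right) = - \frac{254034}{7}$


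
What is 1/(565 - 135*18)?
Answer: -1/1865 ≈ -0.00053619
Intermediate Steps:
1/(565 - 135*18) = 1/(565 - 2430) = 1/(-1865) = -1/1865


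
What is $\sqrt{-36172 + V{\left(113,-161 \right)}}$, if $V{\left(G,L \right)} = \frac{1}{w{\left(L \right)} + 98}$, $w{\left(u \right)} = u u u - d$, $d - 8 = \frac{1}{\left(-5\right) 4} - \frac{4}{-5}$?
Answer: $\frac{2 i \sqrt{2519818115278294194}}{16692767} \approx 190.19 i$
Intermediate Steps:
$d = \frac{35}{4}$ ($d = 8 + \left(\frac{1}{\left(-5\right) 4} - \frac{4}{-5}\right) = 8 - - \frac{3}{4} = 8 + \left(- \frac{1}{20} + \frac{4}{5}\right) = 8 + \frac{3}{4} = \frac{35}{4} \approx 8.75$)
$w{\left(u \right)} = - \frac{35}{4} + u^{3}$ ($w{\left(u \right)} = u u u - \frac{35}{4} = u^{2} u - \frac{35}{4} = u^{3} - \frac{35}{4} = - \frac{35}{4} + u^{3}$)
$V{\left(G,L \right)} = \frac{1}{\frac{357}{4} + L^{3}}$ ($V{\left(G,L \right)} = \frac{1}{\left(- \frac{35}{4} + L^{3}\right) + 98} = \frac{1}{\frac{357}{4} + L^{3}}$)
$\sqrt{-36172 + V{\left(113,-161 \right)}} = \sqrt{-36172 + \frac{4}{357 + 4 \left(-161\right)^{3}}} = \sqrt{-36172 + \frac{4}{357 + 4 \left(-4173281\right)}} = \sqrt{-36172 + \frac{4}{357 - 16693124}} = \sqrt{-36172 + \frac{4}{-16692767}} = \sqrt{-36172 + 4 \left(- \frac{1}{16692767}\right)} = \sqrt{-36172 - \frac{4}{16692767}} = \sqrt{- \frac{603810767928}{16692767}} = \frac{2 i \sqrt{2519818115278294194}}{16692767}$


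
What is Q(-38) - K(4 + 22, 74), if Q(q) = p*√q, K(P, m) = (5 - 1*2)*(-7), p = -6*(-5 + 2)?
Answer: 21 + 18*I*√38 ≈ 21.0 + 110.96*I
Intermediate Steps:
p = 18 (p = -6*(-3) = 18)
K(P, m) = -21 (K(P, m) = (5 - 2)*(-7) = 3*(-7) = -21)
Q(q) = 18*√q
Q(-38) - K(4 + 22, 74) = 18*√(-38) - 1*(-21) = 18*(I*√38) + 21 = 18*I*√38 + 21 = 21 + 18*I*√38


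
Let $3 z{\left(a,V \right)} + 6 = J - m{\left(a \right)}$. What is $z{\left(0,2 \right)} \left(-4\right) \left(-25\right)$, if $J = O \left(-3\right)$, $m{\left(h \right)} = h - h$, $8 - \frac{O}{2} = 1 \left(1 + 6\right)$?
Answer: $-400$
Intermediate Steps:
$O = 2$ ($O = 16 - 2 \cdot 1 \left(1 + 6\right) = 16 - 2 \cdot 1 \cdot 7 = 16 - 14 = 2$)
$m{\left(h \right)} = 0$
$J = -6$ ($J = 2 \left(-3\right) = -6$)
$z{\left(a,V \right)} = -4$ ($z{\left(a,V \right)} = -2 + \frac{-6 - 0}{3} = -2 + \frac{-6 + 0}{3} = -2 + \frac{1}{3} \left(-6\right) = -2 - 2 = -4$)
$z{\left(0,2 \right)} \left(-4\right) \left(-25\right) = \left(-4\right) \left(-4\right) \left(-25\right) = 16 \left(-25\right) = -400$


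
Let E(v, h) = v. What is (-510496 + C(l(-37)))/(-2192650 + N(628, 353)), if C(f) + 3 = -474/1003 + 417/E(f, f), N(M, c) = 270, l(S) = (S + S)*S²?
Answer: 51871809966377/222767552024840 ≈ 0.23285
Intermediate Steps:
l(S) = 2*S³ (l(S) = (2*S)*S² = 2*S³)
C(f) = -3483/1003 + 417/f (C(f) = -3 + (-474/1003 + 417/f) = -3483/1003 + 417/f)
(-510496 + C(l(-37)))/(-2192650 + N(628, 353)) = (-510496 + (-3483/1003 + 417/((2*(-37)³))))/(-2192650 + 270) = (-510496 + (-3483/1003 + 417/((2*(-50653)))))/(-2192380) = (-510496 + (-3483/1003 + 417/(-101306)))*(-1/2192380) = (-510496 + (-3483/1003 + 417*(-1/101306)))*(-1/2192380) = (-510496 + (-3483/1003 - 417/101306))*(-1/2192380) = (-510496 - 353267049/101609918)*(-1/2192380) = -51871809966377/101609918*(-1/2192380) = 51871809966377/222767552024840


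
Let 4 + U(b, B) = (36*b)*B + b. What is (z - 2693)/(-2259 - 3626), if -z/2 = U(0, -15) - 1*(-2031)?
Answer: 6747/5885 ≈ 1.1465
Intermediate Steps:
U(b, B) = -4 + b + 36*B*b (U(b, B) = -4 + ((36*b)*B + b) = -4 + (36*B*b + b) = -4 + (b + 36*B*b) = -4 + b + 36*B*b)
z = -4054 (z = -2*((-4 + 0 + 36*(-15)*0) - 1*(-2031)) = -2*((-4 + 0 + 0) + 2031) = -2*(-4 + 2031) = -2*2027 = -4054)
(z - 2693)/(-2259 - 3626) = (-4054 - 2693)/(-2259 - 3626) = -6747/(-5885) = -6747*(-1/5885) = 6747/5885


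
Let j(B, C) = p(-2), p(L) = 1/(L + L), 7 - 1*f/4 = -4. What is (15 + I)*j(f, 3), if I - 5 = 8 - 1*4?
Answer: -6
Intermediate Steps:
f = 44 (f = 28 - 4*(-4) = 28 + 16 = 44)
I = 9 (I = 5 + (8 - 1*4) = 5 + (8 - 4) = 5 + 4 = 9)
p(L) = 1/(2*L)
j(B, C) = -¼ (j(B, C) = (½)/(-2) = (½)*(-½) = -¼)
(15 + I)*j(f, 3) = (15 + 9)*(-¼) = 24*(-¼) = -6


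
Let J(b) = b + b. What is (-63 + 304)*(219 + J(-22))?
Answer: 42175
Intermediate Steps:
J(b) = 2*b
(-63 + 304)*(219 + J(-22)) = (-63 + 304)*(219 + 2*(-22)) = 241*(219 - 44) = 241*175 = 42175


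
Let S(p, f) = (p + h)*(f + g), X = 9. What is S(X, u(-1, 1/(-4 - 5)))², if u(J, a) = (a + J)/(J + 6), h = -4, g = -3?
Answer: 21025/81 ≈ 259.57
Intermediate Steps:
u(J, a) = (J + a)/(6 + J)
S(p, f) = (-4 + p)*(-3 + f) (S(p, f) = (p - 4)*(f - 3) = (-4 + p)*(-3 + f))
S(X, u(-1, 1/(-4 - 5)))² = (12 - 4*(-1 + 1/(-4 - 5))/(6 - 1) - 3*9 + ((-1 + 1/(-4 - 5))/(6 - 1))*9)² = (12 - 4*(-1 + 1/(-9))/5 - 27 + ((-1 + 1/(-9))/5)*9)² = (12 - 4*(-1 - ⅑)/5 - 27 + ((-1 - ⅑)/5)*9)² = (12 - 4*(-10)/(5*9) - 27 + ((⅕)*(-10/9))*9)² = (12 - 4*(-2/9) - 27 - 2/9*9)² = (12 + 8/9 - 27 - 2)² = (-145/9)² = 21025/81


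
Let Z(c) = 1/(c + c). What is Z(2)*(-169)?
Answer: -169/4 ≈ -42.250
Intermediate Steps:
Z(c) = 1/(2*c)
Z(2)*(-169) = ((½)/2)*(-169) = ((½)*(½))*(-169) = (¼)*(-169) = -169/4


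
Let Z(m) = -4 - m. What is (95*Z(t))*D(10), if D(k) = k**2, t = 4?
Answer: -76000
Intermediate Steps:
(95*Z(t))*D(10) = (95*(-4 - 1*4))*10**2 = (95*(-4 - 4))*100 = (95*(-8))*100 = -760*100 = -76000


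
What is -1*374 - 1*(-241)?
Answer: -133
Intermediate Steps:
-1*374 - 1*(-241) = -374 + 241 = -133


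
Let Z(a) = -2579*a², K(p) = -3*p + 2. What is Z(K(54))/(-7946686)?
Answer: 33011200/3973343 ≈ 8.3082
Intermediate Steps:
K(p) = 2 - 3*p
Z(K(54))/(-7946686) = -2579*(2 - 3*54)²/(-7946686) = -2579*(2 - 162)²*(-1/7946686) = -2579*(-160)²*(-1/7946686) = -2579*25600*(-1/7946686) = -66022400*(-1/7946686) = 33011200/3973343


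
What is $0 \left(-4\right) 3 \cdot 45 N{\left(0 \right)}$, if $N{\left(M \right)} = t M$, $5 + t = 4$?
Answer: $0$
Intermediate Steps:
$t = -1$ ($t = -5 + 4 = -1$)
$N{\left(M \right)} = - M$
$0 \left(-4\right) 3 \cdot 45 N{\left(0 \right)} = 0 \left(-4\right) 3 \cdot 45 \left(\left(-1\right) 0\right) = 0 \cdot 3 \cdot 45 \cdot 0 = 0 \cdot 45 \cdot 0 = 0 \cdot 0 = 0$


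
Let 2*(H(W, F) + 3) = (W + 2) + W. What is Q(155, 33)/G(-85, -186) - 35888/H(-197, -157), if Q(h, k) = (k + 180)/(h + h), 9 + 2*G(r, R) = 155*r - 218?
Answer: 74550458893/413384690 ≈ 180.34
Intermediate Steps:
G(r, R) = -227/2 + 155*r/2 (G(r, R) = -9/2 + (155*r - 218)/2 = -9/2 + (-218 + 155*r)/2 = -9/2 + (-109 + 155*r/2) = -227/2 + 155*r/2)
H(W, F) = -2 + W (H(W, F) = -3 + ((W + 2) + W)/2 = -3 + ((2 + W) + W)/2 = -3 + (2 + 2*W)/2 = -3 + (1 + W) = -2 + W)
Q(h, k) = (180 + k)/(2*h) (Q(h, k) = (180 + k)/((2*h)) = (180 + k)*(1/(2*h)) = (180 + k)/(2*h))
Q(155, 33)/G(-85, -186) - 35888/H(-197, -157) = ((1/2)*(180 + 33)/155)/(-227/2 + (155/2)*(-85)) - 35888/(-2 - 197) = ((1/2)*(1/155)*213)/(-227/2 - 13175/2) - 35888/(-199) = (213/310)/(-6701) - 35888*(-1/199) = (213/310)*(-1/6701) + 35888/199 = -213/2077310 + 35888/199 = 74550458893/413384690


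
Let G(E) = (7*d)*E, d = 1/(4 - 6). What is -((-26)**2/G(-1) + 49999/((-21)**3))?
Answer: -1738697/9261 ≈ -187.74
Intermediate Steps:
d = -1/2 (d = 1/(-2) = -1/2 ≈ -0.50000)
G(E) = -7*E/2 (G(E) = (7*(-1/2))*E = -7*E/2)
-((-26)**2/G(-1) + 49999/((-21)**3)) = -((-26)**2/((-7/2*(-1))) + 49999/((-21)**3)) = -(676/(7/2) + 49999/(-9261)) = -(676*(2/7) + 49999*(-1/9261)) = -(1352/7 - 49999/9261) = -1*1738697/9261 = -1738697/9261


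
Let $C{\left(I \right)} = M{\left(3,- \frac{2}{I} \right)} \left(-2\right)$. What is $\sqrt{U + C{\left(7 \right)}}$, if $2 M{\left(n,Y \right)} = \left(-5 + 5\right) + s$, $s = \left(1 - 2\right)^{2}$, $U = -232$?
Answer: $i \sqrt{233} \approx 15.264 i$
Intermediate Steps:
$s = 1$ ($s = \left(-1\right)^{2} = 1$)
$M{\left(n,Y \right)} = \frac{1}{2}$ ($M{\left(n,Y \right)} = \frac{\left(-5 + 5\right) + 1}{2} = \frac{0 + 1}{2} = \frac{1}{2} \cdot 1 = \frac{1}{2}$)
$C{\left(I \right)} = -1$ ($C{\left(I \right)} = \frac{1}{2} \left(-2\right) = -1$)
$\sqrt{U + C{\left(7 \right)}} = \sqrt{-232 - 1} = \sqrt{-233} = i \sqrt{233}$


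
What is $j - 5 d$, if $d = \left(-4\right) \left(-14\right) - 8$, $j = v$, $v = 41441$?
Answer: $41201$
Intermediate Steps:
$j = 41441$
$d = 48$ ($d = 56 - 8 = 48$)
$j - 5 d = 41441 - 5 \cdot 48 = 41441 - 240 = 41201$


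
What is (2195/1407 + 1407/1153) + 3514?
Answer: 5705170778/1622271 ≈ 3516.8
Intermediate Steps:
(2195/1407 + 1407/1153) + 3514 = 4510484/1622271 + 3514 = 5705170778/1622271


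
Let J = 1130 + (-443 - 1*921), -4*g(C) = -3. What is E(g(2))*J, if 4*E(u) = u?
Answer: -351/8 ≈ -43.875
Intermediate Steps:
g(C) = 3/4 (g(C) = -1/4*(-3) = 3/4)
E(u) = u/4
J = -234 (J = 1130 + (-443 - 921) = 1130 - 1364 = -234)
E(g(2))*J = ((1/4)*(3/4))*(-234) = (3/16)*(-234) = -351/8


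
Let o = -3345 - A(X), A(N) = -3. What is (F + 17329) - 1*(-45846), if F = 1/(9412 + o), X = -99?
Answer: 383472251/6070 ≈ 63175.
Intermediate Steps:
o = -3342 (o = -3345 - 1*(-3) = -3345 + 3 = -3342)
F = 1/6070 (F = 1/(9412 - 3342) = 1/6070 ≈ 0.00016474)
(F + 17329) - 1*(-45846) = (1/6070 + 17329) - 1*(-45846) = 105187031/6070 + 45846 = 383472251/6070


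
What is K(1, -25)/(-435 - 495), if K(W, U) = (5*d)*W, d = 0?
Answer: 0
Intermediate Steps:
K(W, U) = 0 (K(W, U) = (5*0)*W = 0*W = 0)
K(1, -25)/(-435 - 495) = 0/(-435 - 495) = 0/(-930) = 0*(-1/930) = 0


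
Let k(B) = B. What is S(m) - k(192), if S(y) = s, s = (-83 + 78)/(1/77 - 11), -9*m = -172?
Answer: -162047/846 ≈ -191.54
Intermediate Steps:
m = 172/9 (m = -⅑*(-172) = 172/9 ≈ 19.111)
s = 385/846 (s = -5/(1/77 - 11) = -5/(-846/77) = -5*(-77/846) = 385/846 ≈ 0.45508)
S(y) = 385/846
S(m) - k(192) = 385/846 - 1*192 = 385/846 - 192 = -162047/846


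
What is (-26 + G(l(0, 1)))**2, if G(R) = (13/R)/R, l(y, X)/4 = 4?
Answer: 44129449/65536 ≈ 673.36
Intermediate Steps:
l(y, X) = 16 (l(y, X) = 4*4 = 16)
G(R) = 13/R**2
(-26 + G(l(0, 1)))**2 = (-26 + 13/16**2)**2 = (-26 + 13*(1/256))**2 = (-26 + 13/256)**2 = (-6643/256)**2 = 44129449/65536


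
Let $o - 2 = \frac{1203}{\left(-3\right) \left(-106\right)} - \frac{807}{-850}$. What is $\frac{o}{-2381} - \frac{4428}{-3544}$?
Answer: $\frac{59236291547}{47517974150} \approx 1.2466$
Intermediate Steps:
$o = \frac{151648}{22525}$ ($o = 2 + \left(\frac{1203}{\left(-3\right) \left(-106\right)} - \frac{807}{-850}\right) = 2 - \left(- \frac{807}{850} - \frac{1203}{318}\right) = 2 + \left(1203 \cdot \frac{1}{318} + \frac{807}{850}\right) = 2 + \left(\frac{401}{106} + \frac{807}{850}\right) = 2 + \frac{106598}{22525} = \frac{151648}{22525} \approx 6.7324$)
$\frac{o}{-2381} - \frac{4428}{-3544} = \frac{151648}{22525 \left(-2381\right)} - \frac{4428}{-3544} = \frac{151648}{22525} \left(- \frac{1}{2381}\right) - - \frac{1107}{886} = - \frac{151648}{53632025} + \frac{1107}{886} = \frac{59236291547}{47517974150}$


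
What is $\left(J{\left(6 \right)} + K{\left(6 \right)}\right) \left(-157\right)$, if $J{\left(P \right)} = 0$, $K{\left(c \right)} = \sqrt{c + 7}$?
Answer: $- 157 \sqrt{13} \approx -566.07$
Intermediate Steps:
$K{\left(c \right)} = \sqrt{7 + c}$
$\left(J{\left(6 \right)} + K{\left(6 \right)}\right) \left(-157\right) = \left(0 + \sqrt{7 + 6}\right) \left(-157\right) = \left(0 + \sqrt{13}\right) \left(-157\right) = \sqrt{13} \left(-157\right) = - 157 \sqrt{13}$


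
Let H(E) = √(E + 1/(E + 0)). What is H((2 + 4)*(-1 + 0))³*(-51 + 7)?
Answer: 407*I*√222/9 ≈ 673.8*I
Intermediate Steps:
H(E) = √(E + 1/E)
H((2 + 4)*(-1 + 0))³*(-51 + 7) = (√((2 + 4)*(-1 + 0) + 1/((2 + 4)*(-1 + 0))))³*(-51 + 7) = (√(6*(-1) + 1/(6*(-1))))³*(-44) = (√(-6 + 1/(-6)))³*(-44) = (√(-6 - ⅙))³*(-44) = (√(-37/6))³*(-44) = (I*√222/6)³*(-44) = -37*I*√222/36*(-44) = 407*I*√222/9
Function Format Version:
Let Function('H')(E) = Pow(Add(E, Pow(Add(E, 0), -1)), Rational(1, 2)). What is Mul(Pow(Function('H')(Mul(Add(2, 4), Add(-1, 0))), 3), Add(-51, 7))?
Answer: Mul(Rational(407, 9), I, Pow(222, Rational(1, 2))) ≈ Mul(673.80, I)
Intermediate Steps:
Function('H')(E) = Pow(Add(E, Pow(E, -1)), Rational(1, 2))
Mul(Pow(Function('H')(Mul(Add(2, 4), Add(-1, 0))), 3), Add(-51, 7)) = Mul(Pow(Pow(Add(Mul(Add(2, 4), Add(-1, 0)), Pow(Mul(Add(2, 4), Add(-1, 0)), -1)), Rational(1, 2)), 3), Add(-51, 7)) = Mul(Pow(Pow(Add(Mul(6, -1), Pow(Mul(6, -1), -1)), Rational(1, 2)), 3), -44) = Mul(Pow(Pow(Add(-6, Pow(-6, -1)), Rational(1, 2)), 3), -44) = Mul(Pow(Pow(Add(-6, Rational(-1, 6)), Rational(1, 2)), 3), -44) = Mul(Pow(Pow(Rational(-37, 6), Rational(1, 2)), 3), -44) = Mul(Pow(Mul(Rational(1, 6), I, Pow(222, Rational(1, 2))), 3), -44) = Mul(Mul(Rational(-37, 36), I, Pow(222, Rational(1, 2))), -44) = Mul(Rational(407, 9), I, Pow(222, Rational(1, 2)))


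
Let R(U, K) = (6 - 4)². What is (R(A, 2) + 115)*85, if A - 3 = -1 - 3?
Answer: 10115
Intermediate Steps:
A = -1 (A = 3 + (-1 - 3) = 3 - 4 = -1)
R(U, K) = 4 (R(U, K) = 2² = 4)
(R(A, 2) + 115)*85 = (4 + 115)*85 = 119*85 = 10115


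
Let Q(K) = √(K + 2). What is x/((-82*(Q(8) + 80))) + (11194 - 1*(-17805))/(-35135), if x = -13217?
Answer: 1097772379/920501865 - 13217*√10/523980 ≈ 1.1128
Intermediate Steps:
Q(K) = √(2 + K)
x/((-82*(Q(8) + 80))) + (11194 - 1*(-17805))/(-35135) = -13217*(-1/(82*(√(2 + 8) + 80))) + (11194 - 1*(-17805))/(-35135) = -13217*(-1/(82*(√10 + 80))) + (11194 + 17805)*(-1/35135) = -13217*(-1/(82*(80 + √10))) + 28999*(-1/35135) = -13217/(-6560 - 82*√10) - 28999/35135 = -28999/35135 - 13217/(-6560 - 82*√10)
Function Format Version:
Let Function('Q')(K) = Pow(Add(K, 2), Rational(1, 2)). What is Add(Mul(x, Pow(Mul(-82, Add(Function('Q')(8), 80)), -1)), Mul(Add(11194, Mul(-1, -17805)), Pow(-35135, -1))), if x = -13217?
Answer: Add(Rational(1097772379, 920501865), Mul(Rational(-13217, 523980), Pow(10, Rational(1, 2)))) ≈ 1.1128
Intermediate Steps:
Function('Q')(K) = Pow(Add(2, K), Rational(1, 2))
Add(Mul(x, Pow(Mul(-82, Add(Function('Q')(8), 80)), -1)), Mul(Add(11194, Mul(-1, -17805)), Pow(-35135, -1))) = Add(Mul(-13217, Pow(Mul(-82, Add(Pow(Add(2, 8), Rational(1, 2)), 80)), -1)), Mul(Add(11194, Mul(-1, -17805)), Pow(-35135, -1))) = Add(Mul(-13217, Pow(Mul(-82, Add(Pow(10, Rational(1, 2)), 80)), -1)), Mul(Add(11194, 17805), Rational(-1, 35135))) = Add(Mul(-13217, Pow(Mul(-82, Add(80, Pow(10, Rational(1, 2)))), -1)), Mul(28999, Rational(-1, 35135))) = Add(Mul(-13217, Pow(Add(-6560, Mul(-82, Pow(10, Rational(1, 2)))), -1)), Rational(-28999, 35135)) = Add(Rational(-28999, 35135), Mul(-13217, Pow(Add(-6560, Mul(-82, Pow(10, Rational(1, 2)))), -1)))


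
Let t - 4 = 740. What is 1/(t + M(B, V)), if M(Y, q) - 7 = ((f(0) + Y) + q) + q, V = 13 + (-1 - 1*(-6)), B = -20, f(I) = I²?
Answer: 1/767 ≈ 0.0013038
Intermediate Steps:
t = 744 (t = 4 + 740 = 744)
V = 18 (V = 13 + (-1 + 6) = 13 + 5 = 18)
M(Y, q) = 7 + Y + 2*q (M(Y, q) = 7 + (((0² + Y) + q) + q) = 7 + (((0 + Y) + q) + q) = 7 + ((Y + q) + q) = 7 + (Y + 2*q) = 7 + Y + 2*q)
1/(t + M(B, V)) = 1/(744 + (7 - 20 + 2*18)) = 1/(744 + (7 - 20 + 36)) = 1/(744 + 23) = 1/767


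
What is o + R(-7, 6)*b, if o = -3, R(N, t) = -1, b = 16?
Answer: -19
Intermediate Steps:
o + R(-7, 6)*b = -3 - 1*16 = -3 - 16 = -19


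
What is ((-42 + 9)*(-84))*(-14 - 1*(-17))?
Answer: 8316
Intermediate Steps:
((-42 + 9)*(-84))*(-14 - 1*(-17)) = (-33*(-84))*(-14 + 17) = 2772*3 = 8316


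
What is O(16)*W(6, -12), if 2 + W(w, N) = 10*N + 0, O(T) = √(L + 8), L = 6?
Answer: -122*√14 ≈ -456.48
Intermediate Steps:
O(T) = √14 (O(T) = √(6 + 8) = √14)
W(w, N) = -2 + 10*N (W(w, N) = -2 + (10*N + 0) = -2 + 10*N)
O(16)*W(6, -12) = √14*(-2 + 10*(-12)) = √14*(-2 - 120) = √14*(-122) = -122*√14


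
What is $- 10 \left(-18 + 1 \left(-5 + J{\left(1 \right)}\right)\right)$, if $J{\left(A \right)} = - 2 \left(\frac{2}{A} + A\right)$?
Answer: $290$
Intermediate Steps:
$J{\left(A \right)} = - \frac{4}{A} - 2 A$ ($J{\left(A \right)} = - 2 \left(A + \frac{2}{A}\right) = - \frac{4}{A} - 2 A$)
$- 10 \left(-18 + 1 \left(-5 + J{\left(1 \right)}\right)\right) = - 10 \left(-18 + 1 \left(-5 - \left(2 + \frac{4}{1}\right)\right)\right) = - 10 \left(-18 + 1 \left(-5 - 6\right)\right) = - 10 \left(-18 + 1 \left(-11\right)\right) = - 10 \left(-18 - 11\right) = \left(-10\right) \left(-29\right) = 290$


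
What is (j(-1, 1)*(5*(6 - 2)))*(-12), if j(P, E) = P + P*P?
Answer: 0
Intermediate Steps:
j(P, E) = P + P²
(j(-1, 1)*(5*(6 - 2)))*(-12) = ((-(1 - 1))*(5*(6 - 2)))*(-12) = ((-1*0)*(5*4))*(-12) = (0*20)*(-12) = 0*(-12) = 0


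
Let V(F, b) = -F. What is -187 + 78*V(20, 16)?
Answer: -1747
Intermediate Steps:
-187 + 78*V(20, 16) = -187 + 78*(-1*20) = -187 + 78*(-20) = -187 - 1560 = -1747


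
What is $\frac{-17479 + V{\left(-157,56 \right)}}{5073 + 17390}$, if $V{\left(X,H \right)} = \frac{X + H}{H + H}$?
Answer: $- \frac{1957749}{2515856} \approx -0.77816$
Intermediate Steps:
$V{\left(X,H \right)} = \frac{H + X}{2 H}$
$\frac{-17479 + V{\left(-157,56 \right)}}{5073 + 17390} = \frac{-17479 + \frac{56 - 157}{2 \cdot 56}}{5073 + 17390} = \frac{-17479 + \frac{1}{2} \cdot \frac{1}{56} \left(-101\right)}{22463} = \left(-17479 - \frac{101}{112}\right) \frac{1}{22463} = \left(- \frac{1957749}{112}\right) \frac{1}{22463} = - \frac{1957749}{2515856}$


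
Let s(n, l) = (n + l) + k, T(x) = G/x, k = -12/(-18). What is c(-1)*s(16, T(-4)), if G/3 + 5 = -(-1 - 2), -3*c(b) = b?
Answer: 109/18 ≈ 6.0556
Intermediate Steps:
c(b) = -b/3
k = ⅔ (k = -12*(-1/18) = ⅔ ≈ 0.66667)
G = -6 (G = -15 + 3*(-(-1 - 2)) = -15 + 3*(-1*(-3)) = -15 + 3*3 = -15 + 9 = -6)
T(x) = -6/x
s(n, l) = ⅔ + l + n (s(n, l) = (n + l) + ⅔ = (l + n) + ⅔ = ⅔ + l + n)
c(-1)*s(16, T(-4)) = (-⅓*(-1))*(⅔ - 6/(-4) + 16) = (⅔ - 6*(-¼) + 16)/3 = (⅔ + 3/2 + 16)/3 = (⅓)*(109/6) = 109/18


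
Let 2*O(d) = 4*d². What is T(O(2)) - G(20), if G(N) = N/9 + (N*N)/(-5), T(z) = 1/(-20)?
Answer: 13991/180 ≈ 77.728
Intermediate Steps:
O(d) = 2*d² (O(d) = (4*d²)/2 = 2*d²)
T(z) = -1/20
G(N) = -N²/5 + N/9 (G(N) = N*(⅑) + N²*(-⅕) = N/9 - N²/5 = -N²/5 + N/9)
T(O(2)) - G(20) = -1/20 - 20*(5 - 9*20)/45 = -1/20 - 20*(5 - 180)/45 = -1/20 - 20*(-175)/45 = -1/20 - 1*(-700/9) = -1/20 + 700/9 = 13991/180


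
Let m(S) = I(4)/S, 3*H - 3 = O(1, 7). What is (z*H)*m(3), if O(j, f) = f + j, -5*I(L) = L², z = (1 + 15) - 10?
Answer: -352/15 ≈ -23.467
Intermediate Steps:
z = 6 (z = 16 - 10 = 6)
I(L) = -L²/5
H = 11/3 (H = 1 + (7 + 1)/3 = 1 + (⅓)*8 = 1 + 8/3 = 11/3 ≈ 3.6667)
m(S) = -16/(5*S) (m(S) = (-⅕*4²)/S = (-⅕*16)/S = -16/(5*S))
(z*H)*m(3) = (6*(11/3))*(-16/5/3) = 22*(-16/5*⅓) = 22*(-16/15) = -352/15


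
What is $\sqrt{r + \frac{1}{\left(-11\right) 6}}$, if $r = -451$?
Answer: $\frac{17 i \sqrt{6798}}{66} \approx 21.237 i$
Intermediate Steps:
$\sqrt{r + \frac{1}{\left(-11\right) 6}} = \sqrt{-451 + \frac{1}{\left(-11\right) 6}} = \sqrt{-451 + \frac{1}{-66}} = \sqrt{-451 - \frac{1}{66}} = \sqrt{- \frac{29767}{66}} = \frac{17 i \sqrt{6798}}{66}$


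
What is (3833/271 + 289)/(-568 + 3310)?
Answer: 13692/123847 ≈ 0.11056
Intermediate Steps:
(3833/271 + 289)/(-568 + 3310) = (3833*(1/271) + 289)/2742 = (3833/271 + 289)*(1/2742) = (82152/271)*(1/2742) = 13692/123847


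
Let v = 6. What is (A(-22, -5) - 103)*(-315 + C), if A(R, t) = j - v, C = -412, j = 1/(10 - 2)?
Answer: 633217/8 ≈ 79152.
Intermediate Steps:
j = ⅛ (j = 1/8 = ⅛ ≈ 0.12500)
A(R, t) = -47/8 (A(R, t) = ⅛ - 1*6 = ⅛ - 6 = -47/8)
(A(-22, -5) - 103)*(-315 + C) = (-47/8 - 103)*(-315 - 412) = -871/8*(-727) = 633217/8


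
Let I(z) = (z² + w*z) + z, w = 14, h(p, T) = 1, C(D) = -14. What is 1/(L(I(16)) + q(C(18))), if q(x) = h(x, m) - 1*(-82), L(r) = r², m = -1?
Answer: 1/246099 ≈ 4.0634e-6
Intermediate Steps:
I(z) = z² + 15*z (I(z) = (z² + 14*z) + z = z² + 15*z)
q(x) = 83 (q(x) = 1 - 1*(-82) = 1 + 82 = 83)
1/(L(I(16)) + q(C(18))) = 1/((16*(15 + 16))² + 83) = 1/((16*31)² + 83) = 1/(496² + 83) = 1/(246016 + 83) = 1/246099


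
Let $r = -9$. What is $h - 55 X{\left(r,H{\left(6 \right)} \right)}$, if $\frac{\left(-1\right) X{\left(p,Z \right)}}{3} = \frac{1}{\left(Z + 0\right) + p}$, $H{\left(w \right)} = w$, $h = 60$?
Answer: $5$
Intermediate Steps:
$X{\left(p,Z \right)} = - \frac{3}{Z + p}$ ($X{\left(p,Z \right)} = - \frac{3}{\left(Z + 0\right) + p} = - \frac{3}{Z + p}$)
$h - 55 X{\left(r,H{\left(6 \right)} \right)} = 60 - 55 \left(- \frac{3}{6 - 9}\right) = 60 - 55 \left(- \frac{3}{-3}\right) = 60 - 55 \left(\left(-3\right) \left(- \frac{1}{3}\right)\right) = 60 - 55 = 5$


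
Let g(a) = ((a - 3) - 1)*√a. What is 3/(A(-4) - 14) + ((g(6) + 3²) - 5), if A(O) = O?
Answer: 23/6 + 2*√6 ≈ 8.7323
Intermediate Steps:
g(a) = √a*(-4 + a) (g(a) = ((-3 + a) - 1)*√a = (-4 + a)*√a = √a*(-4 + a))
3/(A(-4) - 14) + ((g(6) + 3²) - 5) = 3/(-4 - 14) + ((√6*(-4 + 6) + 3²) - 5) = 3/(-18) + ((√6*2 + 9) - 5) = 3*(-1/18) + ((2*√6 + 9) - 5) = -⅙ + ((9 + 2*√6) - 5) = -⅙ + (4 + 2*√6) = 23/6 + 2*√6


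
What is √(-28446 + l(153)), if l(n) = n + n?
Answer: 2*I*√7035 ≈ 167.75*I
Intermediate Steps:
l(n) = 2*n
√(-28446 + l(153)) = √(-28446 + 2*153) = √(-28446 + 306) = √(-28140) = 2*I*√7035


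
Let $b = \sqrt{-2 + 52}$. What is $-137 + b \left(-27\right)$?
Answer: $-137 - 135 \sqrt{2} \approx -327.92$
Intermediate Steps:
$b = 5 \sqrt{2}$ ($b = \sqrt{50} = 5 \sqrt{2} \approx 7.0711$)
$-137 + b \left(-27\right) = -137 + 5 \sqrt{2} \left(-27\right) = -137 - 135 \sqrt{2}$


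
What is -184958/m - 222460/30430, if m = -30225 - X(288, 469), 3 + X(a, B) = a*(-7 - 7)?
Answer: -9897773/39848085 ≈ -0.24839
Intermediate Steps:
X(a, B) = -3 - 14*a (X(a, B) = -3 + a*(-7 - 7) = -3 + a*(-14) = -3 - 14*a)
m = -26190 (m = -30225 - (-3 - 14*288) = -30225 - (-3 - 4032) = -30225 - 1*(-4035) = -30225 + 4035 = -26190)
-184958/m - 222460/30430 = -184958/(-26190) - 222460/30430 = -184958*(-1/26190) - 222460*1/30430 = 92479/13095 - 22246/3043 = -9897773/39848085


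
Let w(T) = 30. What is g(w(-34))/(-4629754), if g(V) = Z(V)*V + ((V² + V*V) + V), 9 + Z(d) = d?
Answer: -1230/2314877 ≈ -0.00053135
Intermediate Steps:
Z(d) = -9 + d
g(V) = V + 2*V² + V*(-9 + V) (g(V) = (-9 + V)*V + ((V² + V*V) + V) = V*(-9 + V) + ((V² + V²) + V) = V*(-9 + V) + (2*V² + V) = V*(-9 + V) + (V + 2*V²) = V + 2*V² + V*(-9 + V))
g(w(-34))/(-4629754) = (30*(-8 + 3*30))/(-4629754) = (30*(-8 + 90))*(-1/4629754) = (30*82)*(-1/4629754) = 2460*(-1/4629754) = -1230/2314877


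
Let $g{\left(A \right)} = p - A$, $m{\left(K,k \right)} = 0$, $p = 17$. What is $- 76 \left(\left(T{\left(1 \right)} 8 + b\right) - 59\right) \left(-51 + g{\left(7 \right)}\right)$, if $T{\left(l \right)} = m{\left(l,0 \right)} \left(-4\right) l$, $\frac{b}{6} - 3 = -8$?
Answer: $-277324$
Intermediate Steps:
$b = -30$ ($b = 18 + 6 \left(-8\right) = 18 - 48 = -30$)
$T{\left(l \right)} = 0$ ($T{\left(l \right)} = 0 \left(-4\right) l = 0 l = 0$)
$g{\left(A \right)} = 17 - A$
$- 76 \left(\left(T{\left(1 \right)} 8 + b\right) - 59\right) \left(-51 + g{\left(7 \right)}\right) = - 76 \left(\left(0 \cdot 8 - 30\right) - 59\right) \left(-51 + \left(17 - 7\right)\right) = - 76 \left(\left(0 - 30\right) - 59\right) \left(-51 + \left(17 - 7\right)\right) = - 76 \left(-30 - 59\right) \left(-51 + 10\right) = - 76 \left(\left(-89\right) \left(-41\right)\right) = \left(-76\right) 3649 = -277324$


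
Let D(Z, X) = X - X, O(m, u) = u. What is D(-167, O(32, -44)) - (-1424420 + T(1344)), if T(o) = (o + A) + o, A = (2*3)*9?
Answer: 1421678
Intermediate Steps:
A = 54 (A = 6*9 = 54)
D(Z, X) = 0
T(o) = 54 + 2*o (T(o) = (o + 54) + o = (54 + o) + o = 54 + 2*o)
D(-167, O(32, -44)) - (-1424420 + T(1344)) = 0 - (-1424420 + (54 + 2*1344)) = 0 - (-1424420 + (54 + 2688)) = 0 - (-1424420 + 2742) = 0 - 1*(-1421678) = 0 + 1421678 = 1421678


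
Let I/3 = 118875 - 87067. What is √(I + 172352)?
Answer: 16*√1046 ≈ 517.47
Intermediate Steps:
I = 95424 (I = 3*(118875 - 87067) = 3*31808 = 95424)
√(I + 172352) = √(95424 + 172352) = √267776 = 16*√1046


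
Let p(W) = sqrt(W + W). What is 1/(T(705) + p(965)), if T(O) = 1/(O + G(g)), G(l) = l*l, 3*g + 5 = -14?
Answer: -60354/86792941399 + 44970436*sqrt(1930)/86792941399 ≈ 0.022762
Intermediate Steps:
g = -19/3 (g = -5/3 + (1/3)*(-14) = -5/3 - 14/3 = -19/3 ≈ -6.3333)
G(l) = l**2
p(W) = sqrt(2)*sqrt(W) (p(W) = sqrt(2*W) = sqrt(2)*sqrt(W))
T(O) = 1/(361/9 + O) (T(O) = 1/(O + (-19/3)**2) = 1/(O + 361/9) = 1/(361/9 + O))
1/(T(705) + p(965)) = 1/(9/(361 + 9*705) + sqrt(2)*sqrt(965)) = 1/(9/(361 + 6345) + sqrt(1930)) = 1/(9/6706 + sqrt(1930))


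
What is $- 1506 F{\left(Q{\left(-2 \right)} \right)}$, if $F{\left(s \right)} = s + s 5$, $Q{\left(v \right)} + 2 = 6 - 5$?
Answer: $9036$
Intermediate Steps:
$Q{\left(v \right)} = -1$ ($Q{\left(v \right)} = -2 + \left(6 - 5\right) = -2 + 1 = -1$)
$F{\left(s \right)} = 6 s$ ($F{\left(s \right)} = s + 5 s = 6 s$)
$- 1506 F{\left(Q{\left(-2 \right)} \right)} = - 1506 \cdot 6 \left(-1\right) = \left(-1506\right) \left(-6\right) = 9036$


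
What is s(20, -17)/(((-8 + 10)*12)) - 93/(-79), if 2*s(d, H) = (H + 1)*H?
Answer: 1622/237 ≈ 6.8439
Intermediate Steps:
s(d, H) = H*(1 + H)/2 (s(d, H) = ((H + 1)*H)/2 = ((1 + H)*H)/2 = (H*(1 + H))/2 = H*(1 + H)/2)
s(20, -17)/(((-8 + 10)*12)) - 93/(-79) = ((1/2)*(-17)*(1 - 17))/(((-8 + 10)*12)) - 93/(-79) = ((1/2)*(-17)*(-16))/((2*12)) - 93*(-1/79) = 136/24 + 93/79 = 136*(1/24) + 93/79 = 17/3 + 93/79 = 1622/237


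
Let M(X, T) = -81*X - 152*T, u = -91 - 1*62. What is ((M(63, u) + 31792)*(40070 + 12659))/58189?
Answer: 2633549905/58189 ≈ 45259.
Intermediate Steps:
u = -153 (u = -91 - 62 = -153)
M(X, T) = -152*T - 81*X
((M(63, u) + 31792)*(40070 + 12659))/58189 = (((-152*(-153) - 81*63) + 31792)*(40070 + 12659))/58189 = (((23256 - 5103) + 31792)*52729)*(1/58189) = ((18153 + 31792)*52729)*(1/58189) = (49945*52729)*(1/58189) = 2633549905*(1/58189) = 2633549905/58189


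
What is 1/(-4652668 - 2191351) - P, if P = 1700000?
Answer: -11634832300001/6844019 ≈ -1.7000e+6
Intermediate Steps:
1/(-4652668 - 2191351) - P = 1/(-4652668 - 2191351) - 1*1700000 = 1/(-6844019) - 1700000 = -1/6844019 - 1700000 = -11634832300001/6844019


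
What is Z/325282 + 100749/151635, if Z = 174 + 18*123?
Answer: 502029403/747335395 ≈ 0.67176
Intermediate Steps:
Z = 2388 (Z = 174 + 2214 = 2388)
Z/325282 + 100749/151635 = 2388/325282 + 100749/151635 = 2388*(1/325282) + 100749*(1/151635) = 1194/162641 + 3053/4595 = 502029403/747335395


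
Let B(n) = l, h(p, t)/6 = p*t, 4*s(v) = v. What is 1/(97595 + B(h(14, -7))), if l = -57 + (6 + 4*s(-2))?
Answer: 1/97542 ≈ 1.0252e-5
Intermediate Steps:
s(v) = v/4
h(p, t) = 6*p*t (h(p, t) = 6*(p*t) = 6*p*t)
l = -53 (l = -57 + (6 + 4*((¼)*(-2))) = -57 + (6 + 4*(-½)) = -57 + (6 - 2) = -57 + 4 = -53)
B(n) = -53
1/(97595 + B(h(14, -7))) = 1/(97595 - 53) = 1/97542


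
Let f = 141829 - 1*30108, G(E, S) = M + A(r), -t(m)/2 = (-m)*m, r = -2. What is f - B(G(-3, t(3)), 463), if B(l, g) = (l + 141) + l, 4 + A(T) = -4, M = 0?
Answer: 111596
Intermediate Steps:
A(T) = -8 (A(T) = -4 - 4 = -8)
t(m) = 2*m**2 (t(m) = -2*(-m)*m = -(-2)*m**2 = 2*m**2)
G(E, S) = -8 (G(E, S) = 0 - 8 = -8)
f = 111721 (f = 141829 - 30108 = 111721)
B(l, g) = 141 + 2*l (B(l, g) = (141 + l) + l = 141 + 2*l)
f - B(G(-3, t(3)), 463) = 111721 - (141 + 2*(-8)) = 111721 - (141 - 16) = 111721 - 1*125 = 111721 - 125 = 111596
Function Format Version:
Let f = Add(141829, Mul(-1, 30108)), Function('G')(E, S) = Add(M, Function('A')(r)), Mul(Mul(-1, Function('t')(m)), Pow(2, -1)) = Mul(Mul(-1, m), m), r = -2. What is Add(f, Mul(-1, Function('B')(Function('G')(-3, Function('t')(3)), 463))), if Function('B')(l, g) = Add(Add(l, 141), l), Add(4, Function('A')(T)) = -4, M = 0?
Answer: 111596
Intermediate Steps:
Function('A')(T) = -8 (Function('A')(T) = Add(-4, -4) = -8)
Function('t')(m) = Mul(2, Pow(m, 2)) (Function('t')(m) = Mul(-2, Mul(Mul(-1, m), m)) = Mul(-2, Mul(-1, Pow(m, 2))) = Mul(2, Pow(m, 2)))
Function('G')(E, S) = -8 (Function('G')(E, S) = Add(0, -8) = -8)
f = 111721 (f = Add(141829, -30108) = 111721)
Function('B')(l, g) = Add(141, Mul(2, l)) (Function('B')(l, g) = Add(Add(141, l), l) = Add(141, Mul(2, l)))
Add(f, Mul(-1, Function('B')(Function('G')(-3, Function('t')(3)), 463))) = Add(111721, Mul(-1, Add(141, Mul(2, -8)))) = Add(111721, Mul(-1, Add(141, -16))) = Add(111721, Mul(-1, 125)) = Add(111721, -125) = 111596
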